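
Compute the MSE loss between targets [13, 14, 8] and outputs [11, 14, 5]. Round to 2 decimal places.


Differences: [2, 0, 3]
Squared errors: [4, 0, 9]
Sum of squared errors = 13
MSE = 13 / 3 = 4.33

4.33


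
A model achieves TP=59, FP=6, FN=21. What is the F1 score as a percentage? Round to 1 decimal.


Precision = TP / (TP + FP) = 59 / 65 = 0.9077
Recall = TP / (TP + FN) = 59 / 80 = 0.7375
F1 = 2 * P * R / (P + R)
= 2 * 0.9077 * 0.7375 / (0.9077 + 0.7375)
= 1.3388 / 1.6452
= 0.8138
As percentage: 81.4%

81.4


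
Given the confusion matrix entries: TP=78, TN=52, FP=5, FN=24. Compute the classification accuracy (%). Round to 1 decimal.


Accuracy = (TP + TN) / (TP + TN + FP + FN) * 100
= (78 + 52) / (78 + 52 + 5 + 24)
= 130 / 159
= 0.8176
= 81.8%

81.8


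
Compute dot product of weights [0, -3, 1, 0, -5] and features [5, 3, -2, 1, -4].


Element-wise products:
0 * 5 = 0
-3 * 3 = -9
1 * -2 = -2
0 * 1 = 0
-5 * -4 = 20
Sum = 0 + -9 + -2 + 0 + 20
= 9

9


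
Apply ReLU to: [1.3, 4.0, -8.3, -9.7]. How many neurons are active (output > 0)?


ReLU(x) = max(0, x) for each element:
ReLU(1.3) = 1.3
ReLU(4.0) = 4.0
ReLU(-8.3) = 0
ReLU(-9.7) = 0
Active neurons (>0): 2

2


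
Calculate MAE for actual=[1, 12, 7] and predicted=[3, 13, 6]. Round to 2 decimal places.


Absolute errors: [2, 1, 1]
Sum of absolute errors = 4
MAE = 4 / 3 = 1.33

1.33


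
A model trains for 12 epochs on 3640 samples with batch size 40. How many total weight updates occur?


Iterations per epoch = 3640 / 40 = 91
Total updates = iterations_per_epoch * epochs
= 91 * 12
= 1092

1092


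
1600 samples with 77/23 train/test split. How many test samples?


Train samples = 1600 * 77% = 1232
Test samples = 1600 - 1232
= 368

368


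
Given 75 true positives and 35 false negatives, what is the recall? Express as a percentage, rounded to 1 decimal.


Recall = TP / (TP + FN) * 100
= 75 / (75 + 35)
= 75 / 110
= 0.6818
= 68.2%

68.2


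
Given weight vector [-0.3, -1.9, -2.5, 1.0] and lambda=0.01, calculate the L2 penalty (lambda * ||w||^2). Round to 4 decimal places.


Squaring each weight:
(-0.3)^2 = 0.09
(-1.9)^2 = 3.61
(-2.5)^2 = 6.25
1.0^2 = 1.0
Sum of squares = 10.95
Penalty = 0.01 * 10.95 = 0.1095

0.1095


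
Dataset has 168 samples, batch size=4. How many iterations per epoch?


Iterations per epoch = dataset_size / batch_size
= 168 / 4
= 42

42


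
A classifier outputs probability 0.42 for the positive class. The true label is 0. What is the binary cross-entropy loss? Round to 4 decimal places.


For y=0: Loss = -log(1-p)
= -log(1 - 0.42)
= -log(0.58)
= -(-0.5447)
= 0.5447

0.5447


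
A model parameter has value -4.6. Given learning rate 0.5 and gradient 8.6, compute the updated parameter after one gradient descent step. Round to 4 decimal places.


w_new = w_old - lr * gradient
= -4.6 - 0.5 * 8.6
= -4.6 - (4.3)
= -8.9000

-8.9000


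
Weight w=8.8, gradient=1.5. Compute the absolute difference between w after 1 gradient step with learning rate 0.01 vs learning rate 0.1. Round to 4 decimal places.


With lr=0.01: w_new = 8.8 - 0.01 * 1.5 = 8.785
With lr=0.1: w_new = 8.8 - 0.1 * 1.5 = 8.65
Absolute difference = |8.785 - 8.65|
= 0.1350

0.1350


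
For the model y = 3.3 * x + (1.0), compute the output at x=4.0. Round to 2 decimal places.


y = 3.3 * 4.0 + (1.0)
= 13.2 + (1.0)
= 14.20

14.20


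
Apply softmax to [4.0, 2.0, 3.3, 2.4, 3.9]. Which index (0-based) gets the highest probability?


Softmax is a monotonic transformation, so it preserves the argmax.
We need to find the index of the maximum logit.
Index 0: 4.0
Index 1: 2.0
Index 2: 3.3
Index 3: 2.4
Index 4: 3.9
Maximum logit = 4.0 at index 0

0


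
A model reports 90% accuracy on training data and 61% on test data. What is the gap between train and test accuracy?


Gap = train_accuracy - test_accuracy
= 90 - 61
= 29%
This large gap strongly indicates overfitting.

29


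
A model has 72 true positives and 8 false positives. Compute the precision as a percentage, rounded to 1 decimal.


Precision = TP / (TP + FP) * 100
= 72 / (72 + 8)
= 72 / 80
= 0.9
= 90.0%

90.0


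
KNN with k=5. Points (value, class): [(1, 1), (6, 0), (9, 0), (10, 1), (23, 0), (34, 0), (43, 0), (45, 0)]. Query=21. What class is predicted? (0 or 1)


Distances from query 21:
Point 23 (class 0): distance = 2
Point 10 (class 1): distance = 11
Point 9 (class 0): distance = 12
Point 34 (class 0): distance = 13
Point 6 (class 0): distance = 15
K=5 nearest neighbors: classes = [0, 1, 0, 0, 0]
Votes for class 1: 1 / 5
Majority vote => class 0

0


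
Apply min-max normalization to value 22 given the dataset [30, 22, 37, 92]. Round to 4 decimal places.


Min = 22, Max = 92
Range = 92 - 22 = 70
Scaled = (x - min) / (max - min)
= (22 - 22) / 70
= 0 / 70
= 0.0000

0.0000


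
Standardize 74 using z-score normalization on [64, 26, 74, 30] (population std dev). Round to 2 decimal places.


Mean = (64 + 26 + 74 + 30) / 4 = 48.5
Variance = sum((x_i - mean)^2) / n = 434.75
Std = sqrt(434.75) = 20.8507
Z = (x - mean) / std
= (74 - 48.5) / 20.8507
= 25.5 / 20.8507
= 1.22

1.22


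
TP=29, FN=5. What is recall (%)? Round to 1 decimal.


Recall = TP / (TP + FN) * 100
= 29 / (29 + 5)
= 29 / 34
= 0.8529
= 85.3%

85.3


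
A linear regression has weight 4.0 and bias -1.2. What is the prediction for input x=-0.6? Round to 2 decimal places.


y = 4.0 * -0.6 + (-1.2)
= -2.4 + (-1.2)
= -3.60

-3.60


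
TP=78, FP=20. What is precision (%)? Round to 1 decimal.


Precision = TP / (TP + FP) * 100
= 78 / (78 + 20)
= 78 / 98
= 0.7959
= 79.6%

79.6


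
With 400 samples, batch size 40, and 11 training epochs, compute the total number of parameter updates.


Iterations per epoch = 400 / 40 = 10
Total updates = iterations_per_epoch * epochs
= 10 * 11
= 110

110


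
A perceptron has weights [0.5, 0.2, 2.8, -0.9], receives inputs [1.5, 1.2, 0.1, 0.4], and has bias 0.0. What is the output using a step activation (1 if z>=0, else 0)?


z = w . x + b
= 0.5*1.5 + 0.2*1.2 + 2.8*0.1 + -0.9*0.4 + 0.0
= 0.75 + 0.24 + 0.28 + -0.36 + 0.0
= 0.91 + 0.0
= 0.91
Since z = 0.91 >= 0, output = 1

1


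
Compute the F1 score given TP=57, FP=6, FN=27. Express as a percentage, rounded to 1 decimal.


Precision = TP / (TP + FP) = 57 / 63 = 0.9048
Recall = TP / (TP + FN) = 57 / 84 = 0.6786
F1 = 2 * P * R / (P + R)
= 2 * 0.9048 * 0.6786 / (0.9048 + 0.6786)
= 1.2279 / 1.5833
= 0.7755
As percentage: 77.6%

77.6


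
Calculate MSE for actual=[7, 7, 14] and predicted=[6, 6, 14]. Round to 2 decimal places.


Differences: [1, 1, 0]
Squared errors: [1, 1, 0]
Sum of squared errors = 2
MSE = 2 / 3 = 0.67

0.67


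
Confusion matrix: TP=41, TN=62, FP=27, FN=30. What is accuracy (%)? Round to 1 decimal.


Accuracy = (TP + TN) / (TP + TN + FP + FN) * 100
= (41 + 62) / (41 + 62 + 27 + 30)
= 103 / 160
= 0.6438
= 64.4%

64.4


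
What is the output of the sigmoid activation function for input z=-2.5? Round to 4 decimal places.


sigmoid(z) = 1 / (1 + exp(-z))
exp(-(-2.5)) = exp(2.5) = 12.1825
1 + 12.1825 = 13.1825
1 / 13.1825 = 0.0759

0.0759


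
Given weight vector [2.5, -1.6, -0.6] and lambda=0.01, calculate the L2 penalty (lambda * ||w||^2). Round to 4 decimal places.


Squaring each weight:
2.5^2 = 6.25
(-1.6)^2 = 2.56
(-0.6)^2 = 0.36
Sum of squares = 9.17
Penalty = 0.01 * 9.17 = 0.0917

0.0917


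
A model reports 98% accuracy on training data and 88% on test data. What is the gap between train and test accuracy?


Gap = train_accuracy - test_accuracy
= 98 - 88
= 10%
This moderate gap may indicate mild overfitting.

10


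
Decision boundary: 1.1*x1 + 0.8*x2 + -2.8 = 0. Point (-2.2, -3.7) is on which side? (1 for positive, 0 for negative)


Compute 1.1 * -2.2 + 0.8 * -3.7 + -2.8
= -2.42 + -2.96 + -2.8
= -8.18
Since -8.18 < 0, the point is on the negative side.

0


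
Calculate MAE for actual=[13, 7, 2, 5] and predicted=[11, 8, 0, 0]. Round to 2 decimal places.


Absolute errors: [2, 1, 2, 5]
Sum of absolute errors = 10
MAE = 10 / 4 = 2.50

2.50


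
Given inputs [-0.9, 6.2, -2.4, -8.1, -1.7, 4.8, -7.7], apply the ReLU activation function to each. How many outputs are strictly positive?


ReLU(x) = max(0, x) for each element:
ReLU(-0.9) = 0
ReLU(6.2) = 6.2
ReLU(-2.4) = 0
ReLU(-8.1) = 0
ReLU(-1.7) = 0
ReLU(4.8) = 4.8
ReLU(-7.7) = 0
Active neurons (>0): 2

2


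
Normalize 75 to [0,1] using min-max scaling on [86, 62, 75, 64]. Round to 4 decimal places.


Min = 62, Max = 86
Range = 86 - 62 = 24
Scaled = (x - min) / (max - min)
= (75 - 62) / 24
= 13 / 24
= 0.5417

0.5417


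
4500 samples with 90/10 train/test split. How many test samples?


Train samples = 4500 * 90% = 4050
Test samples = 4500 - 4050
= 450

450


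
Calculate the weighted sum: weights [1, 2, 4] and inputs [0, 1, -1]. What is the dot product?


Element-wise products:
1 * 0 = 0
2 * 1 = 2
4 * -1 = -4
Sum = 0 + 2 + -4
= -2

-2


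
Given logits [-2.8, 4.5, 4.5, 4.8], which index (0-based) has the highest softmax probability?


Softmax is a monotonic transformation, so it preserves the argmax.
We need to find the index of the maximum logit.
Index 0: -2.8
Index 1: 4.5
Index 2: 4.5
Index 3: 4.8
Maximum logit = 4.8 at index 3

3


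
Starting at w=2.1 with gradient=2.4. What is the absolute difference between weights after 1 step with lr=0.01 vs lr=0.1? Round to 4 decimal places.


With lr=0.01: w_new = 2.1 - 0.01 * 2.4 = 2.076
With lr=0.1: w_new = 2.1 - 0.1 * 2.4 = 1.86
Absolute difference = |2.076 - 1.86|
= 0.2160

0.2160


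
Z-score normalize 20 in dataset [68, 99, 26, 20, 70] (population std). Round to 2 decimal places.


Mean = (68 + 99 + 26 + 20 + 70) / 5 = 56.6
Variance = sum((x_i - mean)^2) / n = 876.64
Std = sqrt(876.64) = 29.6081
Z = (x - mean) / std
= (20 - 56.6) / 29.6081
= -36.6 / 29.6081
= -1.24

-1.24


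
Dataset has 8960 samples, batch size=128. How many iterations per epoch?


Iterations per epoch = dataset_size / batch_size
= 8960 / 128
= 70

70


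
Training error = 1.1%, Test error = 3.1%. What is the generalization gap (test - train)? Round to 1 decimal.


Generalization gap = test_error - train_error
= 3.1 - 1.1
= 2.0%
A moderate gap.

2.0


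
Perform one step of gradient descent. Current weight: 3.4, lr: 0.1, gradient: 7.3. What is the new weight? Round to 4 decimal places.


w_new = w_old - lr * gradient
= 3.4 - 0.1 * 7.3
= 3.4 - (0.73)
= 2.6700

2.6700


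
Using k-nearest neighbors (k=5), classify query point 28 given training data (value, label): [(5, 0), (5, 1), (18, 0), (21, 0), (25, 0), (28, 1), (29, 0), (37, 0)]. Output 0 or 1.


Distances from query 28:
Point 28 (class 1): distance = 0
Point 29 (class 0): distance = 1
Point 25 (class 0): distance = 3
Point 21 (class 0): distance = 7
Point 37 (class 0): distance = 9
K=5 nearest neighbors: classes = [1, 0, 0, 0, 0]
Votes for class 1: 1 / 5
Majority vote => class 0

0


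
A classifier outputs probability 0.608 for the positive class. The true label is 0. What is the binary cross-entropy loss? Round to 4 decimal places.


For y=0: Loss = -log(1-p)
= -log(1 - 0.608)
= -log(0.392)
= -(-0.9365)
= 0.9365

0.9365


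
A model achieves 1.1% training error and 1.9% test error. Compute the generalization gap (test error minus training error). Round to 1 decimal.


Generalization gap = test_error - train_error
= 1.9 - 1.1
= 0.8%
A small gap suggests good generalization.

0.8


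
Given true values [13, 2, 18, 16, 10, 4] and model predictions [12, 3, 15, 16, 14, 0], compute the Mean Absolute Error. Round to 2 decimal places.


Absolute errors: [1, 1, 3, 0, 4, 4]
Sum of absolute errors = 13
MAE = 13 / 6 = 2.17

2.17


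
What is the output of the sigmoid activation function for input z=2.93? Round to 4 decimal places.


sigmoid(z) = 1 / (1 + exp(-z))
exp(-(2.93)) = exp(-2.93) = 0.0534
1 + 0.0534 = 1.0534
1 / 1.0534 = 0.9493

0.9493


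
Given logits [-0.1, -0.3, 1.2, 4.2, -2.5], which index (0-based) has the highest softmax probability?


Softmax is a monotonic transformation, so it preserves the argmax.
We need to find the index of the maximum logit.
Index 0: -0.1
Index 1: -0.3
Index 2: 1.2
Index 3: 4.2
Index 4: -2.5
Maximum logit = 4.2 at index 3

3


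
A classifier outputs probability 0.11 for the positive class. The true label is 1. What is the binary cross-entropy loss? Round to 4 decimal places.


For y=1: Loss = -log(p)
= -log(0.11)
= -(-2.2073)
= 2.2073

2.2073


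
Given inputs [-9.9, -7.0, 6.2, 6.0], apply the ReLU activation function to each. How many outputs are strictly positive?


ReLU(x) = max(0, x) for each element:
ReLU(-9.9) = 0
ReLU(-7.0) = 0
ReLU(6.2) = 6.2
ReLU(6.0) = 6.0
Active neurons (>0): 2

2


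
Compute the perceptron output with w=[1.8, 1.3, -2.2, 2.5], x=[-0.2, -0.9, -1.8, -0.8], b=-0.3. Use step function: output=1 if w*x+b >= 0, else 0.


z = w . x + b
= 1.8*-0.2 + 1.3*-0.9 + -2.2*-1.8 + 2.5*-0.8 + -0.3
= -0.36 + -1.17 + 3.96 + -2.0 + -0.3
= 0.43 + -0.3
= 0.13
Since z = 0.13 >= 0, output = 1

1


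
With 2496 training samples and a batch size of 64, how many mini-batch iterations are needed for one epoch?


Iterations per epoch = dataset_size / batch_size
= 2496 / 64
= 39

39


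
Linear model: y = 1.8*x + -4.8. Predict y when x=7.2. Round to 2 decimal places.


y = 1.8 * 7.2 + (-4.8)
= 12.96 + (-4.8)
= 8.16

8.16


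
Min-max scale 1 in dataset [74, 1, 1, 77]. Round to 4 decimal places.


Min = 1, Max = 77
Range = 77 - 1 = 76
Scaled = (x - min) / (max - min)
= (1 - 1) / 76
= 0 / 76
= 0.0000

0.0000


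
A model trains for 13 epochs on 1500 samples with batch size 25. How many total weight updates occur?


Iterations per epoch = 1500 / 25 = 60
Total updates = iterations_per_epoch * epochs
= 60 * 13
= 780

780


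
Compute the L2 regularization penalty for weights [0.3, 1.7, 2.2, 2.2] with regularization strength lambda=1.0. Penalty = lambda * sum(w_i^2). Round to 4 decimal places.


Squaring each weight:
0.3^2 = 0.09
1.7^2 = 2.89
2.2^2 = 4.84
2.2^2 = 4.84
Sum of squares = 12.66
Penalty = 1.0 * 12.66 = 12.6600

12.6600


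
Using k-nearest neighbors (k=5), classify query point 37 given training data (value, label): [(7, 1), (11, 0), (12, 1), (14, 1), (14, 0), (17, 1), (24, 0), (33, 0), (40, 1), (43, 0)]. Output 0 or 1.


Distances from query 37:
Point 40 (class 1): distance = 3
Point 33 (class 0): distance = 4
Point 43 (class 0): distance = 6
Point 24 (class 0): distance = 13
Point 17 (class 1): distance = 20
K=5 nearest neighbors: classes = [1, 0, 0, 0, 1]
Votes for class 1: 2 / 5
Majority vote => class 0

0


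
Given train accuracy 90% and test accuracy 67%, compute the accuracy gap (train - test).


Gap = train_accuracy - test_accuracy
= 90 - 67
= 23%
This large gap strongly indicates overfitting.

23


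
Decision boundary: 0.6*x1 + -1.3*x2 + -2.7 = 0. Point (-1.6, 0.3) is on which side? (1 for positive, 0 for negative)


Compute 0.6 * -1.6 + -1.3 * 0.3 + -2.7
= -0.96 + -0.39 + -2.7
= -4.05
Since -4.05 < 0, the point is on the negative side.

0


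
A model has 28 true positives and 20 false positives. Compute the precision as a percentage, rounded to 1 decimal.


Precision = TP / (TP + FP) * 100
= 28 / (28 + 20)
= 28 / 48
= 0.5833
= 58.3%

58.3


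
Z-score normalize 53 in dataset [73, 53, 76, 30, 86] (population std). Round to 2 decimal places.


Mean = (73 + 53 + 76 + 30 + 86) / 5 = 63.6
Variance = sum((x_i - mean)^2) / n = 397.04
Std = sqrt(397.04) = 19.9259
Z = (x - mean) / std
= (53 - 63.6) / 19.9259
= -10.6 / 19.9259
= -0.53

-0.53


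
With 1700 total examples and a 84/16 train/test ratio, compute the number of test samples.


Train samples = 1700 * 84% = 1428
Test samples = 1700 - 1428
= 272

272


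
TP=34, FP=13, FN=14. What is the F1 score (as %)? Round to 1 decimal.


Precision = TP / (TP + FP) = 34 / 47 = 0.7234
Recall = TP / (TP + FN) = 34 / 48 = 0.7083
F1 = 2 * P * R / (P + R)
= 2 * 0.7234 * 0.7083 / (0.7234 + 0.7083)
= 1.0248 / 1.4317
= 0.7158
As percentage: 71.6%

71.6


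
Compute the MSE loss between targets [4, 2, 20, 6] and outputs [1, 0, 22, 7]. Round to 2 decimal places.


Differences: [3, 2, -2, -1]
Squared errors: [9, 4, 4, 1]
Sum of squared errors = 18
MSE = 18 / 4 = 4.50

4.50


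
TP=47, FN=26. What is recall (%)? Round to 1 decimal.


Recall = TP / (TP + FN) * 100
= 47 / (47 + 26)
= 47 / 73
= 0.6438
= 64.4%

64.4


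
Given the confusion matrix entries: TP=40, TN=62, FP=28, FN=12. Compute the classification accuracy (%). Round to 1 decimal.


Accuracy = (TP + TN) / (TP + TN + FP + FN) * 100
= (40 + 62) / (40 + 62 + 28 + 12)
= 102 / 142
= 0.7183
= 71.8%

71.8


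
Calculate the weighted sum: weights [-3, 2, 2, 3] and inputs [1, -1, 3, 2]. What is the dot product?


Element-wise products:
-3 * 1 = -3
2 * -1 = -2
2 * 3 = 6
3 * 2 = 6
Sum = -3 + -2 + 6 + 6
= 7

7


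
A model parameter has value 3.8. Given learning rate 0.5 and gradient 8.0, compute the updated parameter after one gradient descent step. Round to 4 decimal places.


w_new = w_old - lr * gradient
= 3.8 - 0.5 * 8.0
= 3.8 - (4.0)
= -0.2000

-0.2000


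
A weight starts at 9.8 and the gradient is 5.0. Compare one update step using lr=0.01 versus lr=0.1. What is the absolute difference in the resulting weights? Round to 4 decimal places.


With lr=0.01: w_new = 9.8 - 0.01 * 5.0 = 9.75
With lr=0.1: w_new = 9.8 - 0.1 * 5.0 = 9.3
Absolute difference = |9.75 - 9.3|
= 0.4500

0.4500


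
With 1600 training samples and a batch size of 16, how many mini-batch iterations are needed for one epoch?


Iterations per epoch = dataset_size / batch_size
= 1600 / 16
= 100

100


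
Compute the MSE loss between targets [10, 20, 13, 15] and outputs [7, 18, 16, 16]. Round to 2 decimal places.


Differences: [3, 2, -3, -1]
Squared errors: [9, 4, 9, 1]
Sum of squared errors = 23
MSE = 23 / 4 = 5.75

5.75


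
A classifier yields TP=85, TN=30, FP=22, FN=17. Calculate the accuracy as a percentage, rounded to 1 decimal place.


Accuracy = (TP + TN) / (TP + TN + FP + FN) * 100
= (85 + 30) / (85 + 30 + 22 + 17)
= 115 / 154
= 0.7468
= 74.7%

74.7


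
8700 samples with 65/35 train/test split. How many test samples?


Train samples = 8700 * 65% = 5655
Test samples = 8700 - 5655
= 3045

3045


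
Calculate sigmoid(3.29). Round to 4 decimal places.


sigmoid(z) = 1 / (1 + exp(-z))
exp(-(3.29)) = exp(-3.29) = 0.0373
1 + 0.0373 = 1.0373
1 / 1.0373 = 0.9641

0.9641


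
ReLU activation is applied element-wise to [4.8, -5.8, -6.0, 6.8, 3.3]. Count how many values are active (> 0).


ReLU(x) = max(0, x) for each element:
ReLU(4.8) = 4.8
ReLU(-5.8) = 0
ReLU(-6.0) = 0
ReLU(6.8) = 6.8
ReLU(3.3) = 3.3
Active neurons (>0): 3

3


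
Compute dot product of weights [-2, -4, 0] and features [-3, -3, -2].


Element-wise products:
-2 * -3 = 6
-4 * -3 = 12
0 * -2 = 0
Sum = 6 + 12 + 0
= 18

18


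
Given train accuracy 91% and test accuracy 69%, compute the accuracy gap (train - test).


Gap = train_accuracy - test_accuracy
= 91 - 69
= 22%
This large gap strongly indicates overfitting.

22


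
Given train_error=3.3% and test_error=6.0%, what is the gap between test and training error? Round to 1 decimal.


Generalization gap = test_error - train_error
= 6.0 - 3.3
= 2.7%
A moderate gap.

2.7


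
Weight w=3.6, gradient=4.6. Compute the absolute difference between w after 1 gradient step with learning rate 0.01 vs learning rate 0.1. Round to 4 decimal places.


With lr=0.01: w_new = 3.6 - 0.01 * 4.6 = 3.554
With lr=0.1: w_new = 3.6 - 0.1 * 4.6 = 3.14
Absolute difference = |3.554 - 3.14|
= 0.4140

0.4140


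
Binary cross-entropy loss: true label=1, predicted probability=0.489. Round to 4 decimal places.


For y=1: Loss = -log(p)
= -log(0.489)
= -(-0.7154)
= 0.7154

0.7154


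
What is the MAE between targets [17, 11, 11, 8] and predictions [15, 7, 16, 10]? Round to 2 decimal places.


Absolute errors: [2, 4, 5, 2]
Sum of absolute errors = 13
MAE = 13 / 4 = 3.25

3.25


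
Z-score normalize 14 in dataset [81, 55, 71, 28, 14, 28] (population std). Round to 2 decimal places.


Mean = (81 + 55 + 71 + 28 + 14 + 28) / 6 = 46.1667
Variance = sum((x_i - mean)^2) / n = 600.4722
Std = sqrt(600.4722) = 24.5045
Z = (x - mean) / std
= (14 - 46.1667) / 24.5045
= -32.1667 / 24.5045
= -1.31

-1.31


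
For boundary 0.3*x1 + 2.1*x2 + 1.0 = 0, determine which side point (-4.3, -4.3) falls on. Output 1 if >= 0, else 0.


Compute 0.3 * -4.3 + 2.1 * -4.3 + 1.0
= -1.29 + -9.03 + 1.0
= -9.32
Since -9.32 < 0, the point is on the negative side.

0


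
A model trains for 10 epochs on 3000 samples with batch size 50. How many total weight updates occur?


Iterations per epoch = 3000 / 50 = 60
Total updates = iterations_per_epoch * epochs
= 60 * 10
= 600

600


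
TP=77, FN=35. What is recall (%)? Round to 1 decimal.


Recall = TP / (TP + FN) * 100
= 77 / (77 + 35)
= 77 / 112
= 0.6875
= 68.8%

68.8


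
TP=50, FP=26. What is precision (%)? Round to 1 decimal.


Precision = TP / (TP + FP) * 100
= 50 / (50 + 26)
= 50 / 76
= 0.6579
= 65.8%

65.8


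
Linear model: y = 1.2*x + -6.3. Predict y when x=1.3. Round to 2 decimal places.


y = 1.2 * 1.3 + (-6.3)
= 1.56 + (-6.3)
= -4.74

-4.74


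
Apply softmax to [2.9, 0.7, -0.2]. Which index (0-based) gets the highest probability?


Softmax is a monotonic transformation, so it preserves the argmax.
We need to find the index of the maximum logit.
Index 0: 2.9
Index 1: 0.7
Index 2: -0.2
Maximum logit = 2.9 at index 0

0


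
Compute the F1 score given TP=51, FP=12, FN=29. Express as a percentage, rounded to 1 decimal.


Precision = TP / (TP + FP) = 51 / 63 = 0.8095
Recall = TP / (TP + FN) = 51 / 80 = 0.6375
F1 = 2 * P * R / (P + R)
= 2 * 0.8095 * 0.6375 / (0.8095 + 0.6375)
= 1.0321 / 1.447
= 0.7133
As percentage: 71.3%

71.3


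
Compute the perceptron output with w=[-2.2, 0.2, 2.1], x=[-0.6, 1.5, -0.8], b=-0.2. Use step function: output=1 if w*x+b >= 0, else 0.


z = w . x + b
= -2.2*-0.6 + 0.2*1.5 + 2.1*-0.8 + -0.2
= 1.32 + 0.3 + -1.68 + -0.2
= -0.06 + -0.2
= -0.26
Since z = -0.26 < 0, output = 0

0


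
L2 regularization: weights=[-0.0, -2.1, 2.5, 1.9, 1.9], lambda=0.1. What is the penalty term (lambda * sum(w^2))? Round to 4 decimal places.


Squaring each weight:
(-0.0)^2 = 0.0
(-2.1)^2 = 4.41
2.5^2 = 6.25
1.9^2 = 3.61
1.9^2 = 3.61
Sum of squares = 17.88
Penalty = 0.1 * 17.88 = 1.7880

1.7880


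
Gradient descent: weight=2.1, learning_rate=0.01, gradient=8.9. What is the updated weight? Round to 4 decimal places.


w_new = w_old - lr * gradient
= 2.1 - 0.01 * 8.9
= 2.1 - (0.089)
= 2.0110

2.0110


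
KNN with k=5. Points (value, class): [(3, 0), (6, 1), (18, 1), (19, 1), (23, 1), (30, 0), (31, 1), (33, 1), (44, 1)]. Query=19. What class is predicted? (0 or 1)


Distances from query 19:
Point 19 (class 1): distance = 0
Point 18 (class 1): distance = 1
Point 23 (class 1): distance = 4
Point 30 (class 0): distance = 11
Point 31 (class 1): distance = 12
K=5 nearest neighbors: classes = [1, 1, 1, 0, 1]
Votes for class 1: 4 / 5
Majority vote => class 1

1


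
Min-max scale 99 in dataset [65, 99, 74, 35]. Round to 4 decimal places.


Min = 35, Max = 99
Range = 99 - 35 = 64
Scaled = (x - min) / (max - min)
= (99 - 35) / 64
= 64 / 64
= 1.0000

1.0000


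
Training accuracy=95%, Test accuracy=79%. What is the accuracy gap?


Gap = train_accuracy - test_accuracy
= 95 - 79
= 16%
This gap suggests the model is overfitting.

16


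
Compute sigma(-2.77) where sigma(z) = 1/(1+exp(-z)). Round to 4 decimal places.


sigmoid(z) = 1 / (1 + exp(-z))
exp(-(-2.77)) = exp(2.77) = 15.9586
1 + 15.9586 = 16.9586
1 / 16.9586 = 0.0590

0.0590


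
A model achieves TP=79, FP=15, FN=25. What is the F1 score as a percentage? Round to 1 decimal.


Precision = TP / (TP + FP) = 79 / 94 = 0.8404
Recall = TP / (TP + FN) = 79 / 104 = 0.7596
F1 = 2 * P * R / (P + R)
= 2 * 0.8404 * 0.7596 / (0.8404 + 0.7596)
= 1.2768 / 1.6
= 0.798
As percentage: 79.8%

79.8


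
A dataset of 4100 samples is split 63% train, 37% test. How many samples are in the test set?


Train samples = 4100 * 63% = 2583
Test samples = 4100 - 2583
= 1517

1517


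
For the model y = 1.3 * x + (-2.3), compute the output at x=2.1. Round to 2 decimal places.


y = 1.3 * 2.1 + (-2.3)
= 2.73 + (-2.3)
= 0.43

0.43


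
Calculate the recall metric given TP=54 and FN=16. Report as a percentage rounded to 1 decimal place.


Recall = TP / (TP + FN) * 100
= 54 / (54 + 16)
= 54 / 70
= 0.7714
= 77.1%

77.1


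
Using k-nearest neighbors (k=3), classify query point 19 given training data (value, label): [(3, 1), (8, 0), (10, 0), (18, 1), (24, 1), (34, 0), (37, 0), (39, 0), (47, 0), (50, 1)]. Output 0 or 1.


Distances from query 19:
Point 18 (class 1): distance = 1
Point 24 (class 1): distance = 5
Point 10 (class 0): distance = 9
K=3 nearest neighbors: classes = [1, 1, 0]
Votes for class 1: 2 / 3
Majority vote => class 1

1


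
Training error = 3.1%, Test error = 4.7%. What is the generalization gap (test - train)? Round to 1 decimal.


Generalization gap = test_error - train_error
= 4.7 - 3.1
= 1.6%
A small gap suggests good generalization.

1.6


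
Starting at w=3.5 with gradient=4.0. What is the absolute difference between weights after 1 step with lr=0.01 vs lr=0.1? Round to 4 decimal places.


With lr=0.01: w_new = 3.5 - 0.01 * 4.0 = 3.46
With lr=0.1: w_new = 3.5 - 0.1 * 4.0 = 3.1
Absolute difference = |3.46 - 3.1|
= 0.3600

0.3600


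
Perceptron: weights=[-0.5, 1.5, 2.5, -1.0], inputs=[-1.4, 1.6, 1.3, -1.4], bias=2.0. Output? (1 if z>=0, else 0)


z = w . x + b
= -0.5*-1.4 + 1.5*1.6 + 2.5*1.3 + -1.0*-1.4 + 2.0
= 0.7 + 2.4 + 3.25 + 1.4 + 2.0
= 7.75 + 2.0
= 9.75
Since z = 9.75 >= 0, output = 1

1


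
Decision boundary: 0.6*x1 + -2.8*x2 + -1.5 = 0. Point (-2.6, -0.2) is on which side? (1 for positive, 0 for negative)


Compute 0.6 * -2.6 + -2.8 * -0.2 + -1.5
= -1.56 + 0.56 + -1.5
= -2.5
Since -2.5 < 0, the point is on the negative side.

0


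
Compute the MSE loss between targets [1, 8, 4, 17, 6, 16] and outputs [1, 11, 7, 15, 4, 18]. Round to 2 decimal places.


Differences: [0, -3, -3, 2, 2, -2]
Squared errors: [0, 9, 9, 4, 4, 4]
Sum of squared errors = 30
MSE = 30 / 6 = 5.00

5.00


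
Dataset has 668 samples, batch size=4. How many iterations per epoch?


Iterations per epoch = dataset_size / batch_size
= 668 / 4
= 167

167


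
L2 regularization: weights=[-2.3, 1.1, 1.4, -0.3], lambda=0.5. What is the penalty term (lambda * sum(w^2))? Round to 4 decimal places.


Squaring each weight:
(-2.3)^2 = 5.29
1.1^2 = 1.21
1.4^2 = 1.96
(-0.3)^2 = 0.09
Sum of squares = 8.55
Penalty = 0.5 * 8.55 = 4.2750

4.2750


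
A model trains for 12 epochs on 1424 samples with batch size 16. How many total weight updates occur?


Iterations per epoch = 1424 / 16 = 89
Total updates = iterations_per_epoch * epochs
= 89 * 12
= 1068

1068


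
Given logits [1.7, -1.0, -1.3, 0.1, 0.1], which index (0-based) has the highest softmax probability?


Softmax is a monotonic transformation, so it preserves the argmax.
We need to find the index of the maximum logit.
Index 0: 1.7
Index 1: -1.0
Index 2: -1.3
Index 3: 0.1
Index 4: 0.1
Maximum logit = 1.7 at index 0

0


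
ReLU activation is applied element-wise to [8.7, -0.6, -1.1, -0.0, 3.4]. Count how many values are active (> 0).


ReLU(x) = max(0, x) for each element:
ReLU(8.7) = 8.7
ReLU(-0.6) = 0
ReLU(-1.1) = 0
ReLU(-0.0) = 0
ReLU(3.4) = 3.4
Active neurons (>0): 2

2


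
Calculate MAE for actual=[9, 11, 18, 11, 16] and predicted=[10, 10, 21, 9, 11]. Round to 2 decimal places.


Absolute errors: [1, 1, 3, 2, 5]
Sum of absolute errors = 12
MAE = 12 / 5 = 2.40

2.40


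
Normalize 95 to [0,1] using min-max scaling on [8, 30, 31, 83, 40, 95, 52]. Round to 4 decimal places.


Min = 8, Max = 95
Range = 95 - 8 = 87
Scaled = (x - min) / (max - min)
= (95 - 8) / 87
= 87 / 87
= 1.0000

1.0000


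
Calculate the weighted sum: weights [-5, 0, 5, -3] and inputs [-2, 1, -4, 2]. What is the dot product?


Element-wise products:
-5 * -2 = 10
0 * 1 = 0
5 * -4 = -20
-3 * 2 = -6
Sum = 10 + 0 + -20 + -6
= -16

-16


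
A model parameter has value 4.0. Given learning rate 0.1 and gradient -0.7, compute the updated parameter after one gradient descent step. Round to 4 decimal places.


w_new = w_old - lr * gradient
= 4.0 - 0.1 * -0.7
= 4.0 - (-0.07)
= 4.0700

4.0700


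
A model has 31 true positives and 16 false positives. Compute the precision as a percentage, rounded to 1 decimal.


Precision = TP / (TP + FP) * 100
= 31 / (31 + 16)
= 31 / 47
= 0.6596
= 66.0%

66.0


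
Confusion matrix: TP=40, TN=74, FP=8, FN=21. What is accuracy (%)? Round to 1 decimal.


Accuracy = (TP + TN) / (TP + TN + FP + FN) * 100
= (40 + 74) / (40 + 74 + 8 + 21)
= 114 / 143
= 0.7972
= 79.7%

79.7


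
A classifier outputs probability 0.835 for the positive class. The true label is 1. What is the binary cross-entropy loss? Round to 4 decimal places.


For y=1: Loss = -log(p)
= -log(0.835)
= -(-0.1803)
= 0.1803

0.1803


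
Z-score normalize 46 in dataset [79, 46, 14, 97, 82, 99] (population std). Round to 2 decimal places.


Mean = (79 + 46 + 14 + 97 + 82 + 99) / 6 = 69.5
Variance = sum((x_i - mean)^2) / n = 917.5833
Std = sqrt(917.5833) = 30.2916
Z = (x - mean) / std
= (46 - 69.5) / 30.2916
= -23.5 / 30.2916
= -0.78

-0.78


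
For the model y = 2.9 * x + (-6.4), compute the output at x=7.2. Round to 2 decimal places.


y = 2.9 * 7.2 + (-6.4)
= 20.88 + (-6.4)
= 14.48

14.48


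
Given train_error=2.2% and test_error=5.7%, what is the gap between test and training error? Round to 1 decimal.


Generalization gap = test_error - train_error
= 5.7 - 2.2
= 3.5%
A moderate gap.

3.5


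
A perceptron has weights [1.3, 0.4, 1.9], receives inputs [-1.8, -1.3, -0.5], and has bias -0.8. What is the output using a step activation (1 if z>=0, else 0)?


z = w . x + b
= 1.3*-1.8 + 0.4*-1.3 + 1.9*-0.5 + -0.8
= -2.34 + -0.52 + -0.95 + -0.8
= -3.81 + -0.8
= -4.61
Since z = -4.61 < 0, output = 0

0


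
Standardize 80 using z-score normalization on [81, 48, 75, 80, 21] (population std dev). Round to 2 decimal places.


Mean = (81 + 48 + 75 + 80 + 21) / 5 = 61.0
Variance = sum((x_i - mean)^2) / n = 545.2
Std = sqrt(545.2) = 23.3495
Z = (x - mean) / std
= (80 - 61.0) / 23.3495
= 19.0 / 23.3495
= 0.81

0.81


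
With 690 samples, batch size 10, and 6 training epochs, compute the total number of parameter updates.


Iterations per epoch = 690 / 10 = 69
Total updates = iterations_per_epoch * epochs
= 69 * 6
= 414

414


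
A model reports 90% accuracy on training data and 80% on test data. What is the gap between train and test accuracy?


Gap = train_accuracy - test_accuracy
= 90 - 80
= 10%
This moderate gap may indicate mild overfitting.

10


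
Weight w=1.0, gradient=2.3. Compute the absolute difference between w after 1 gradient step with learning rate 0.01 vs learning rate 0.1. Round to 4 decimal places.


With lr=0.01: w_new = 1.0 - 0.01 * 2.3 = 0.977
With lr=0.1: w_new = 1.0 - 0.1 * 2.3 = 0.77
Absolute difference = |0.977 - 0.77|
= 0.2070

0.2070


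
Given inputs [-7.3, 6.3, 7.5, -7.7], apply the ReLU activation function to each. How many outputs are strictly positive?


ReLU(x) = max(0, x) for each element:
ReLU(-7.3) = 0
ReLU(6.3) = 6.3
ReLU(7.5) = 7.5
ReLU(-7.7) = 0
Active neurons (>0): 2

2


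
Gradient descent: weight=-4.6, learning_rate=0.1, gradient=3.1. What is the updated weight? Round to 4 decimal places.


w_new = w_old - lr * gradient
= -4.6 - 0.1 * 3.1
= -4.6 - (0.31)
= -4.9100

-4.9100


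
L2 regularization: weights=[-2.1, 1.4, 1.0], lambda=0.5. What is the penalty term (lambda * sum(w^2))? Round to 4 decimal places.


Squaring each weight:
(-2.1)^2 = 4.41
1.4^2 = 1.96
1.0^2 = 1.0
Sum of squares = 7.37
Penalty = 0.5 * 7.37 = 3.6850

3.6850


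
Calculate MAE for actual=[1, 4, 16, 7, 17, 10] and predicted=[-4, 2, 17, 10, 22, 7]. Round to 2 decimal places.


Absolute errors: [5, 2, 1, 3, 5, 3]
Sum of absolute errors = 19
MAE = 19 / 6 = 3.17

3.17


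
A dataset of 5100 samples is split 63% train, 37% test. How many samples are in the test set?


Train samples = 5100 * 63% = 3213
Test samples = 5100 - 3213
= 1887

1887


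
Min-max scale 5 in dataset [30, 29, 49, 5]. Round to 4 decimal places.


Min = 5, Max = 49
Range = 49 - 5 = 44
Scaled = (x - min) / (max - min)
= (5 - 5) / 44
= 0 / 44
= 0.0000

0.0000


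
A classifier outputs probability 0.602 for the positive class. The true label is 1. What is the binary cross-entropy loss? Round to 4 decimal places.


For y=1: Loss = -log(p)
= -log(0.602)
= -(-0.5075)
= 0.5075

0.5075


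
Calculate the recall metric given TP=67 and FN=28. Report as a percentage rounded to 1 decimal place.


Recall = TP / (TP + FN) * 100
= 67 / (67 + 28)
= 67 / 95
= 0.7053
= 70.5%

70.5


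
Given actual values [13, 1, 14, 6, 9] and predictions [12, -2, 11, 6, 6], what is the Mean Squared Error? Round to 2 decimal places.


Differences: [1, 3, 3, 0, 3]
Squared errors: [1, 9, 9, 0, 9]
Sum of squared errors = 28
MSE = 28 / 5 = 5.60

5.60


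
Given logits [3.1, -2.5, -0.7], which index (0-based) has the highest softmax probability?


Softmax is a monotonic transformation, so it preserves the argmax.
We need to find the index of the maximum logit.
Index 0: 3.1
Index 1: -2.5
Index 2: -0.7
Maximum logit = 3.1 at index 0

0


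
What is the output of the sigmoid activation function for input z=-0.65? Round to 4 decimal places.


sigmoid(z) = 1 / (1 + exp(-z))
exp(-(-0.65)) = exp(0.65) = 1.9155
1 + 1.9155 = 2.9155
1 / 2.9155 = 0.3430

0.3430


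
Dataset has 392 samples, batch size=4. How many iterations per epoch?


Iterations per epoch = dataset_size / batch_size
= 392 / 4
= 98

98


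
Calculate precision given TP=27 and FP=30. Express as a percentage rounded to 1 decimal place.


Precision = TP / (TP + FP) * 100
= 27 / (27 + 30)
= 27 / 57
= 0.4737
= 47.4%

47.4


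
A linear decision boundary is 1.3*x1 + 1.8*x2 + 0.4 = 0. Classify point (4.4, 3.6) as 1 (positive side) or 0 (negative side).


Compute 1.3 * 4.4 + 1.8 * 3.6 + 0.4
= 5.72 + 6.48 + 0.4
= 12.6
Since 12.6 >= 0, the point is on the positive side.

1


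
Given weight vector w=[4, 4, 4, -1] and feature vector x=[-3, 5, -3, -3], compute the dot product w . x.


Element-wise products:
4 * -3 = -12
4 * 5 = 20
4 * -3 = -12
-1 * -3 = 3
Sum = -12 + 20 + -12 + 3
= -1

-1


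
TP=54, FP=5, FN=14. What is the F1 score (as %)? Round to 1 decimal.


Precision = TP / (TP + FP) = 54 / 59 = 0.9153
Recall = TP / (TP + FN) = 54 / 68 = 0.7941
F1 = 2 * P * R / (P + R)
= 2 * 0.9153 * 0.7941 / (0.9153 + 0.7941)
= 1.4536 / 1.7094
= 0.8504
As percentage: 85.0%

85.0


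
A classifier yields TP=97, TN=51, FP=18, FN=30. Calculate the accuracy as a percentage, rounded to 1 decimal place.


Accuracy = (TP + TN) / (TP + TN + FP + FN) * 100
= (97 + 51) / (97 + 51 + 18 + 30)
= 148 / 196
= 0.7551
= 75.5%

75.5


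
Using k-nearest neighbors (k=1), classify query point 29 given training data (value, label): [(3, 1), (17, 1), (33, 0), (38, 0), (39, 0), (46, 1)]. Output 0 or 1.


Distances from query 29:
Point 33 (class 0): distance = 4
K=1 nearest neighbors: classes = [0]
Votes for class 1: 0 / 1
Majority vote => class 0

0


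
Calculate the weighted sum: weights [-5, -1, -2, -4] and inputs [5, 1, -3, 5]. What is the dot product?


Element-wise products:
-5 * 5 = -25
-1 * 1 = -1
-2 * -3 = 6
-4 * 5 = -20
Sum = -25 + -1 + 6 + -20
= -40

-40


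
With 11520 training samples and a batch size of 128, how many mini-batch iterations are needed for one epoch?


Iterations per epoch = dataset_size / batch_size
= 11520 / 128
= 90

90


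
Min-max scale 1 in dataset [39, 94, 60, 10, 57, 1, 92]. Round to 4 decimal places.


Min = 1, Max = 94
Range = 94 - 1 = 93
Scaled = (x - min) / (max - min)
= (1 - 1) / 93
= 0 / 93
= 0.0000

0.0000


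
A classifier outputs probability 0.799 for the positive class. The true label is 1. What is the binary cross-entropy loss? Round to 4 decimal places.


For y=1: Loss = -log(p)
= -log(0.799)
= -(-0.2244)
= 0.2244

0.2244


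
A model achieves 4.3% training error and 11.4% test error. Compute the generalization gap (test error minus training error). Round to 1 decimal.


Generalization gap = test_error - train_error
= 11.4 - 4.3
= 7.1%
A moderate gap.

7.1


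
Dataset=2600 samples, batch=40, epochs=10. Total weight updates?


Iterations per epoch = 2600 / 40 = 65
Total updates = iterations_per_epoch * epochs
= 65 * 10
= 650

650


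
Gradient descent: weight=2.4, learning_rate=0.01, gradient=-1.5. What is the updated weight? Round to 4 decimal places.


w_new = w_old - lr * gradient
= 2.4 - 0.01 * -1.5
= 2.4 - (-0.015)
= 2.4150

2.4150


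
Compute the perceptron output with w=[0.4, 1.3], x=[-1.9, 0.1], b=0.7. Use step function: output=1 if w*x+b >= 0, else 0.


z = w . x + b
= 0.4*-1.9 + 1.3*0.1 + 0.7
= -0.76 + 0.13 + 0.7
= -0.63 + 0.7
= 0.07
Since z = 0.07 >= 0, output = 1

1


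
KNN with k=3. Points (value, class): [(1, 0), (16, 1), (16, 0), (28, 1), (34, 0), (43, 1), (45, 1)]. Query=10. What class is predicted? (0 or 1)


Distances from query 10:
Point 16 (class 0): distance = 6
Point 16 (class 1): distance = 6
Point 1 (class 0): distance = 9
K=3 nearest neighbors: classes = [0, 1, 0]
Votes for class 1: 1 / 3
Majority vote => class 0

0


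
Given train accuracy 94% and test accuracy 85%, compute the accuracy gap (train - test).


Gap = train_accuracy - test_accuracy
= 94 - 85
= 9%
This moderate gap may indicate mild overfitting.

9


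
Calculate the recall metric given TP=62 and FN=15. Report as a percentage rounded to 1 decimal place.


Recall = TP / (TP + FN) * 100
= 62 / (62 + 15)
= 62 / 77
= 0.8052
= 80.5%

80.5


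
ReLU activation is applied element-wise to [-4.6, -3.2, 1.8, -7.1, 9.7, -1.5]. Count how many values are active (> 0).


ReLU(x) = max(0, x) for each element:
ReLU(-4.6) = 0
ReLU(-3.2) = 0
ReLU(1.8) = 1.8
ReLU(-7.1) = 0
ReLU(9.7) = 9.7
ReLU(-1.5) = 0
Active neurons (>0): 2

2


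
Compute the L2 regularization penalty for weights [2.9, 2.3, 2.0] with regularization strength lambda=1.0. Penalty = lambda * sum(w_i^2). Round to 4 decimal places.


Squaring each weight:
2.9^2 = 8.41
2.3^2 = 5.29
2.0^2 = 4.0
Sum of squares = 17.7
Penalty = 1.0 * 17.7 = 17.7000

17.7000


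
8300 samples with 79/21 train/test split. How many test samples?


Train samples = 8300 * 79% = 6557
Test samples = 8300 - 6557
= 1743

1743


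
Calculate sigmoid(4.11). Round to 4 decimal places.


sigmoid(z) = 1 / (1 + exp(-z))
exp(-(4.11)) = exp(-4.11) = 0.0164
1 + 0.0164 = 1.0164
1 / 1.0164 = 0.9839

0.9839


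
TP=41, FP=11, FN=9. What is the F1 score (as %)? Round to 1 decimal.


Precision = TP / (TP + FP) = 41 / 52 = 0.7885
Recall = TP / (TP + FN) = 41 / 50 = 0.82
F1 = 2 * P * R / (P + R)
= 2 * 0.7885 * 0.82 / (0.7885 + 0.82)
= 1.2931 / 1.6085
= 0.8039
As percentage: 80.4%

80.4


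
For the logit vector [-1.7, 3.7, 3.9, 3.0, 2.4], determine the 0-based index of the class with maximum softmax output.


Softmax is a monotonic transformation, so it preserves the argmax.
We need to find the index of the maximum logit.
Index 0: -1.7
Index 1: 3.7
Index 2: 3.9
Index 3: 3.0
Index 4: 2.4
Maximum logit = 3.9 at index 2

2


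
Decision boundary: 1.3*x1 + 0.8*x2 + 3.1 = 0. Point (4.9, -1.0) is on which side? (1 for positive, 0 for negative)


Compute 1.3 * 4.9 + 0.8 * -1.0 + 3.1
= 6.37 + -0.8 + 3.1
= 8.67
Since 8.67 >= 0, the point is on the positive side.

1
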